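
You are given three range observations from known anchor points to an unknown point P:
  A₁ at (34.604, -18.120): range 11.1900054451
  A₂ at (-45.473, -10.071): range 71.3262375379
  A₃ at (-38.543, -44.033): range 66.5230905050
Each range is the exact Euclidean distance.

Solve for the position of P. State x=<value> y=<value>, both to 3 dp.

eq1: (x − 34.604)² + (y + 18.120)² = 11.1900054451²
eq2: (x + 45.473)² + (y + 10.071)² = 71.3262375379²
eq3: (x + 38.543)² + (y + 44.033)² = 66.5230905050²
eq1−eq3, eq1−eq2 (x²,y² cancel):
  -146.294·x − 51.826·y = -2401.408626
  -160.154·x + 16.098·y = -4318.768385
det = -146.294·16.098 − -51.826·-160.154 = -10655.182016
x = (-2401.408626·16.098 − -51.826·-4318.768385) / -10655.182016 = 24.634245
y = (-146.294·-4318.768385 − -2401.408626·-160.154) / -10655.182016 = -23.201359

x=24.634 y=-23.201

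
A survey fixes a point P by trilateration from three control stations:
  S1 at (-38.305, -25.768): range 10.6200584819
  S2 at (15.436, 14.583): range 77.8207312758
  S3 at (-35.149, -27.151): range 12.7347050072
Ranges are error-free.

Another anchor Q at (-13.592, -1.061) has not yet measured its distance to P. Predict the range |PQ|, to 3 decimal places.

45.454

eq1: (x + 38.305)² + (y + 25.768)² = 10.6200584819²
eq2: (x − 15.436)² + (y − 14.583)² = 77.8207312758²
eq3: (x + 35.149)² + (y + 27.151)² = 12.7347050072²
eq3−eq1, eq3−eq2 (x²,y² cancel):
  -6.312·x + 2.766·y = 208.020916
  101.170·x + 83.468·y = -7415.588522
det = -6.312·83.468 − 2.766·101.170 = -806.686236
x = (208.020916·83.468 − 2.766·-7415.588522) / -806.686236 = -46.950854
y = (-6.312·-7415.588522 − 208.020916·101.170) / -806.686236 = -31.935240
|P − Q| = √((-46.950854 − -13.592)² + (-31.935240 − -1.061)²) = 45.453623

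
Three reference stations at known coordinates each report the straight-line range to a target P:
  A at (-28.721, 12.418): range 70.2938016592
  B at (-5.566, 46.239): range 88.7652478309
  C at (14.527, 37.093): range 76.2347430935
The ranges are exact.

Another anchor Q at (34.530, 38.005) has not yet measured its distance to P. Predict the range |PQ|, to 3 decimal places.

78.511

eq1: (x + 28.721)² + (y − 12.418)² = 70.2938016592²
eq2: (x + 5.566)² + (y − 46.239)² = 88.7652478309²
eq3: (x − 14.527)² + (y − 37.093)² = 76.2347430935²
eq1−eq3, eq1−eq2 (x²,y² cancel):
  86.496·x + 49.350·y = -262.695690
  46.310·x + 67.642·y = -1748.127759
det = 86.496·67.642 − 49.350·46.310 = 3565.363932
x = (-262.695690·67.642 − 49.350·-1748.127759) / 3565.363932 = 19.212861
y = (86.496·-1748.127759 − -262.695690·46.310) / 3565.363932 = -38.997596
|P − Q| = √((19.212861 − 34.530)² + (-38.997596 − 38.005)²) = 78.511238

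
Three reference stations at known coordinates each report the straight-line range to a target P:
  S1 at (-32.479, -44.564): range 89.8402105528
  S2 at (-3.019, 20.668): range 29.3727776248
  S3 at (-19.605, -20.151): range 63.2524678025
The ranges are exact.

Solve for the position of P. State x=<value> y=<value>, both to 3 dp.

x=26.222 y=23.447

eq1: (x + 32.479)² + (y + 44.564)² = 89.8402105528²
eq2: (x + 3.019)² + (y − 20.668)² = 29.3727776248²
eq3: (x + 19.605)² + (y + 20.151)² = 63.2524678025²
eq3−eq1, eq3−eq2 (x²,y² cancel):
  -25.748·x − 48.826·y = -1819.972038
  33.172·x + 81.638·y = 2783.976377
det = -25.748·81.638 − -48.826·33.172 = -482.359152
x = (-1819.972038·81.638 − -48.826·2783.976377) / -482.359152 = 26.222052
y = (-25.748·2783.976377 − -1819.972038·33.172) / -482.359152 = 23.446661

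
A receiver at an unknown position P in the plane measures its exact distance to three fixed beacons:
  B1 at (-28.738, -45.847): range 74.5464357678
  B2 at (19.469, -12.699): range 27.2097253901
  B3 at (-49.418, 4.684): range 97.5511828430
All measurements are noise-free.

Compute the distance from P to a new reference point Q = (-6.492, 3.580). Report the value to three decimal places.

eq1: (x + 28.738)² + (y + 45.847)² = 74.5464357678²
eq2: (x − 19.469)² + (y + 12.699)² = 27.2097253901²
eq3: (x + 49.418)² + (y − 4.684)² = 97.5511828430²
eq2−eq3, eq2−eq1 (x²,y² cancel):
  -137.774·x + 34.766·y = -6852.092100
  -96.414·x − 66.296·y = -2429.288439
det = -137.774·-66.296 − 34.766·-96.414 = 12485.794228
x = (-6852.092100·-66.296 − 34.766·-2429.288439) / 12485.794228 = 43.146870
y = (-137.774·-2429.288439 − -6852.092100·-96.414) / 12485.794228 = -26.105253
|P − Q| = √((43.146870 − -6.492)² + (-26.105253 − 3.580)²) = 57.837978

57.838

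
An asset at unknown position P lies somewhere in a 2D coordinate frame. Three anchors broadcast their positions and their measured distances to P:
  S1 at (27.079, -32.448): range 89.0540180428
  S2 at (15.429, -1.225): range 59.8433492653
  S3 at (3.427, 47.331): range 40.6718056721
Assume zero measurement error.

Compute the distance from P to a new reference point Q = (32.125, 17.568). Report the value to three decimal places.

eq1: (x − 27.079)² + (y + 32.448)² = 89.0540180428²
eq2: (x − 15.429)² + (y + 1.225)² = 59.8433492653²
eq3: (x − 3.427)² + (y − 47.331)² = 40.6718056721²
eq3−eq2, eq3−eq1 (x²,y² cancel):
  24.004·x − 97.112·y = -3939.443899
  47.304·x − 159.558·y = -6742.245298
det = 24.004·-159.558 − -97.112·47.304 = 763.755816
x = (-3939.443899·-159.558 − -97.112·-6742.245298) / 763.755816 = -34.282077
y = (24.004·-6742.245298 − -3939.443899·47.304) / 763.755816 = 32.092192
|P − Q| = √((-34.282077 − 32.125)² + (32.092192 − 17.568)²) = 67.976849

67.977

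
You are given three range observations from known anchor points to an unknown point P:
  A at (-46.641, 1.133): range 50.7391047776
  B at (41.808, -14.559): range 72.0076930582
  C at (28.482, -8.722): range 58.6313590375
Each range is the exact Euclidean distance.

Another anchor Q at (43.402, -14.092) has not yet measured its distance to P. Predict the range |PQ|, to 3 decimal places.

eq1: (x + 46.641)² + (y − 1.133)² = 50.7391047776²
eq2: (x − 41.808)² + (y + 14.559)² = 72.0076930582²
eq3: (x − 28.482)² + (y + 8.722)² = 58.6313590375²
eq3−eq2, eq3−eq1 (x²,y² cancel):
  26.652·x − 11.674·y = -674.895860
  -150.246·x + 19.710·y = 2152.548471
det = 26.652·19.710 − -11.674·-150.246 = -1228.660884
x = (-674.895860·19.710 − -11.674·2152.548471) / -1228.660884 = -9.625645
y = (26.652·2152.548471 − -674.895860·-150.246) / -1228.660884 = 35.836317
|P − Q| = √((-9.625645 − 43.402)² + (35.836317 − -14.092)²) = 72.833838

72.834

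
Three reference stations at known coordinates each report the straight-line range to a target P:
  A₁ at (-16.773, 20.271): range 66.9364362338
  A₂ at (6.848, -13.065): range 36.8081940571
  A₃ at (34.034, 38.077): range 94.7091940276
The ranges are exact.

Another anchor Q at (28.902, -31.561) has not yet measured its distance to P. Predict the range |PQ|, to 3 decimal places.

40.757

eq1: (x + 16.773)² + (y − 20.271)² = 66.9364362338²
eq2: (x − 6.848)² + (y + 13.065)² = 36.8081940571²
eq3: (x − 34.034)² + (y − 38.077)² = 94.7091940276²
eq1−eq2, eq1−eq3 (x²,y² cancel):
  47.242·x − 66.672·y = 2650.985705
  101.614·x + 35.612·y = -2573.420823
det = 47.242·35.612 − -66.672·101.614 = 8457.190712
x = (2650.985705·35.612 − -66.672·-2573.420823) / 8457.190712 = -9.124568
y = (47.242·-2573.420823 − 2650.985705·101.614) / 8457.190712 = -46.227030
|P − Q| = √((-9.124568 − 28.902)² + (-46.227030 − -31.561)²) = 40.756745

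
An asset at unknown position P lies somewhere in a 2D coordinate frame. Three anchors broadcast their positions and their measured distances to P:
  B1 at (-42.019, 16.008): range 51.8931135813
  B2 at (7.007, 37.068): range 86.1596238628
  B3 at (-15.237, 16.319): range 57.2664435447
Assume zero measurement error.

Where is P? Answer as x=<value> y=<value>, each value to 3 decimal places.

x=-38.975 y=-35.796

eq1: (x + 42.019)² + (y − 16.008)² = 51.8931135813²
eq2: (x − 7.007)² + (y − 37.068)² = 86.1596238628²
eq3: (x + 15.237)² + (y − 16.319)² = 57.2664435447²
eq1−eq3, eq1−eq2 (x²,y² cancel):
  53.564·x + 0.622·y = -2109.926814
  98.052·x + 42.120·y = -5329.303299
det = 53.564·42.120 − 0.622·98.052 = 2195.127336
x = (-2109.926814·42.120 − 0.622·-5329.303299) / 2195.127336 = -38.975092
y = (53.564·-5329.303299 − -2109.926814·98.052) / 2195.127336 = -35.795763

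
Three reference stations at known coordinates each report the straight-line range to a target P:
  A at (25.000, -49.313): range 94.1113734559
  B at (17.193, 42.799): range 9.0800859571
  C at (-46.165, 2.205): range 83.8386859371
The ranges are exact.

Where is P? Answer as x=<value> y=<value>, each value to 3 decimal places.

x=26.052 y=44.792

eq1: (x − 25.000)² + (y + 49.313)² = 94.1113734559²
eq2: (x − 17.193)² + (y − 42.799)² = 9.0800859571²
eq3: (x + 46.165)² + (y − 2.205)² = 83.8386859371²
eq2−eq1, eq2−eq3 (x²,y² cancel):
  15.614·x − 184.224·y = -7845.084334
  -126.716·x − 81.188·y = -6937.761699
det = 15.614·-81.188 − -184.224·-126.716 = -24611.797816
x = (-7845.084334·-81.188 − -184.224·-6937.761699) / -24611.797816 = 26.051551
y = (15.614·-6937.761699 − -7845.084334·-126.716) / -24611.797816 = 44.792499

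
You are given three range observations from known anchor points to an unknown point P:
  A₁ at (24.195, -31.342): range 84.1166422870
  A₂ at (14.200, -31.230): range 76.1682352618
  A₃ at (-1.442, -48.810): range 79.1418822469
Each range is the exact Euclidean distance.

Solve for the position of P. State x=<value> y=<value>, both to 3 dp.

x=-43.983 y=17.926

eq1: (x − 24.195)² + (y + 31.342)² = 84.1166422870²
eq2: (x − 14.200)² + (y + 31.230)² = 76.1682352618²
eq3: (x + 1.442)² + (y + 48.810)² = 79.1418822469²
eq1−eq3, eq1−eq2 (x²,y² cancel):
  -51.274·x − 34.936·y = 1628.948459
  -19.990·x + 0.224·y = 883.243358
det = -51.274·0.224 − -34.936·-19.990 = -709.856016
x = (1628.948459·0.224 − -34.936·883.243358) / -709.856016 = -43.983391
y = (-51.274·883.243358 − 1628.948459·-19.990) / -709.856016 = 17.925805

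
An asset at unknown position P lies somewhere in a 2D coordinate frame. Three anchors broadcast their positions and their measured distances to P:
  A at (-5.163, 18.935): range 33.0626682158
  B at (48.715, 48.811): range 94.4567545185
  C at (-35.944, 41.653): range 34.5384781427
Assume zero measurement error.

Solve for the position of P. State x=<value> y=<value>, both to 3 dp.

eq1: (x + 5.163)² + (y − 18.935)² = 33.0626682158²
eq2: (x − 48.715)² + (y − 48.811)² = 94.4567545185²
eq3: (x + 35.944)² + (y − 41.653)² = 34.5384781427²
eq3−eq2, eq3−eq1 (x²,y² cancel):
  169.318·x + 14.316·y = -6000.450601
  61.562·x − 45.436·y = -2541.986308
det = 169.318·-45.436 − 14.316·61.562 = -8574.454240
x = (-6000.450601·-45.436 − 14.316·-2541.986308) / -8574.454240 = -36.040492
y = (169.318·-2541.986308 − -6000.450601·61.562) / -8574.454240 = 7.114657

x=-36.040 y=7.115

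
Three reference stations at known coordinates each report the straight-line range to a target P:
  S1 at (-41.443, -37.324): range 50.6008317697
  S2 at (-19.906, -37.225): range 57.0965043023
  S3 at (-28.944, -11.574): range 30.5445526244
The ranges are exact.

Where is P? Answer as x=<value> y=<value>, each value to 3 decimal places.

eq1: (x + 41.443)² + (y + 37.324)² = 50.6008317697²
eq2: (x + 19.906)² + (y + 37.225)² = 57.0965043023²
eq3: (x + 28.944)² + (y + 11.574)² = 30.5445526244²
eq3−eq1, eq3−eq2 (x²,y² cancel):
  -24.998·x − 51.500·y = 511.416132
  18.076·x − 51.302·y = -1516.804260
det = -24.998·-51.302 − -51.500·18.076 = 2213.361396
x = (511.416132·-51.302 − -51.500·-1516.804260) / 2213.361396 = -47.146431
y = (-24.998·-1516.804260 − 511.416132·18.076) / 2213.361396 = 12.954376

x=-47.146 y=12.954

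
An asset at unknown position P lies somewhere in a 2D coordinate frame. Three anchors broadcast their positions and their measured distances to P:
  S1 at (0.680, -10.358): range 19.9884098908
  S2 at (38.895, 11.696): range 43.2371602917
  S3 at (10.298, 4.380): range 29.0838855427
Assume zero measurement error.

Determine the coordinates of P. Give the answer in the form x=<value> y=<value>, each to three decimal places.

eq1: (x − 0.680)² + (y + 10.358)² = 19.9884098908²
eq2: (x − 38.895)² + (y − 11.696)² = 43.2371602917²
eq3: (x − 10.298)² + (y − 4.380)² = 29.0838855427²
eq3−eq2, eq3−eq1 (x²,y² cancel):
  57.194·x + 14.632·y = 500.804605
  -19.236·x − 29.476·y = 428.853228
det = 57.194·-29.476 − 14.632·-19.236 = -1404.389192
x = (500.804605·-29.476 − 14.632·428.853228) / -1404.389192 = 14.979250
y = (57.194·428.853228 − 500.804605·-19.236) / -1404.389192 = -24.324674

x=14.979 y=-24.325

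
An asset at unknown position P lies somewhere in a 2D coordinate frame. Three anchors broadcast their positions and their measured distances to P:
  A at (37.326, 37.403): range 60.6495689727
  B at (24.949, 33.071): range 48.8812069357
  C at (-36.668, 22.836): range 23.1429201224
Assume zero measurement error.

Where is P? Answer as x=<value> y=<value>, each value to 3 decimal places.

eq1: (x − 37.326)² + (y − 37.403)² = 60.6495689727²
eq2: (x − 24.949)² + (y − 33.071)² = 48.8812069357²
eq3: (x + 36.668)² + (y − 22.836)² = 23.1429201224²
eq3−eq1, eq3−eq2 (x²,y² cancel):
  147.988·x + 29.134·y = -2216.585900
  123.234·x + 20.470·y = -2003.659118
det = 147.988·20.470 − 29.134·123.234 = -560.984996
x = (-2216.585900·20.470 − 29.134·-2003.659118) / -560.984996 = -23.175471
y = (147.988·-2003.659118 − -2216.585900·123.234) / -560.984996 = 41.638830

x=-23.175 y=41.639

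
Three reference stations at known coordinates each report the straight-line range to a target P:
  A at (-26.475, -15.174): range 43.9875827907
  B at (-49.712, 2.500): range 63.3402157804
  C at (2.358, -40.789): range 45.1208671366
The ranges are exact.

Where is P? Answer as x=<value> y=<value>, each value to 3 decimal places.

eq1: (x + 26.475)² + (y + 15.174)² = 43.9875827907²
eq2: (x + 49.712)² + (y − 2.500)² = 63.3402157804²
eq3: (x − 2.358)² + (y + 40.789)² = 45.1208671366²
eq1−eq2, eq1−eq3 (x²,y² cancel):
  -46.474·x + 35.348·y = -530.718452
  57.666·x − 51.230·y = 637.141573
det = -46.474·-51.230 − 35.348·57.666 = 342.485252
x = (-530.718452·-51.230 − 35.348·637.141573) / 342.485252 = 13.626940
y = (-46.474·637.141573 − -530.718452·57.666) / 342.485252 = 2.902002

x=13.627 y=2.902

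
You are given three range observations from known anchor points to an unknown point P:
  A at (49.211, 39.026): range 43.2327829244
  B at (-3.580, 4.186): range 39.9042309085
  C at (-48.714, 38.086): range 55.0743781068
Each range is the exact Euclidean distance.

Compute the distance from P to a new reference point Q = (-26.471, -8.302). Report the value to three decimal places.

60.699

eq1: (x − 49.211)² + (y − 39.026)² = 43.2327829244²
eq2: (x + 3.580)² + (y − 4.186)² = 39.9042309085²
eq3: (x + 48.714)² + (y − 38.086)² = 55.0743781068²
eq3−eq2, eq3−eq1 (x²,y² cancel):
  90.268·x − 67.800·y = -2352.418717
  195.850·x + 1.880·y = 1285.267609
det = 90.268·1.880 − -67.800·195.850 = 13448.333840
x = (-2352.418717·1.880 − -67.800·1285.267609) / 13448.333840 = 6.150843
y = (90.268·1285.267609 − -2352.418717·195.850) / 13448.333840 = 42.885591
|P − Q| = √((6.150843 − -26.471)² + (42.885591 − -8.302)²) = 60.698881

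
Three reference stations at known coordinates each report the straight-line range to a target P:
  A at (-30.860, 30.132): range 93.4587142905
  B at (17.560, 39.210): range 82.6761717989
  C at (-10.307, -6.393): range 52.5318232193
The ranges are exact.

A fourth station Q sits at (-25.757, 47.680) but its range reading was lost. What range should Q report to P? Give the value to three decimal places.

eq1: (x + 30.860)² + (y − 30.132)² = 93.4587142905²
eq2: (x − 17.560)² + (y − 39.210)² = 82.6761717989²
eq3: (x + 10.307)² + (y + 6.393)² = 52.5318232193²
eq2−eq1, eq2−eq3 (x²,y² cancel):
  -96.840·x − 18.156·y = -1884.682570
  -55.734·x − 91.206·y = 2377.083931
det = -96.840·-91.206 − -18.156·-55.734 = 7820.482536
x = (-1884.682570·-91.206 − -18.156·2377.083931) / 7820.482536 = 27.498648
y = (-96.840·2377.083931 − -1884.682570·-55.734) / 7820.482536 = -42.866627
|P − Q| = √((27.498648 − -25.757)² + (-42.866627 − 47.680)²) = 105.046921

105.047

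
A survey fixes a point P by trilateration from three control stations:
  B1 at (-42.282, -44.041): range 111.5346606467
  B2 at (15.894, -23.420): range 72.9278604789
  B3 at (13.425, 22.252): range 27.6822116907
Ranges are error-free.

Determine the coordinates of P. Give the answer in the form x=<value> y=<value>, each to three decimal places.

eq1: (x + 42.282)² + (y + 44.041)² = 111.5346606467²
eq2: (x − 15.894)² + (y + 23.420)² = 72.9278604789²
eq3: (x − 13.425)² + (y − 22.252)² = 27.6822116907²
eq2−eq1, eq2−eq3 (x²,y² cancel):
  -116.352·x − 41.242·y = -4195.246123
  -4.938·x + 91.344·y = 4426.434483
det = -116.352·91.344 − -41.242·-4.938 = -10831.710084
x = (-4195.246123·91.344 − -41.242·4426.434483) / -10831.710084 = 18.524827
y = (-116.352·4426.434483 − -4195.246123·-4.938) / -10831.710084 = 49.460392

x=18.525 y=49.460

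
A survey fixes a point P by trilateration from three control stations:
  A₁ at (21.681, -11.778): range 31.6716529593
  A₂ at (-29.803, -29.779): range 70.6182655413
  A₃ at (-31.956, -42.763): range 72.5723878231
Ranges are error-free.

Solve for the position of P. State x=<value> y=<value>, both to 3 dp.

x=40.412 y=-37.317

eq1: (x − 21.681)² + (y + 11.778)² = 31.6716529593²
eq2: (x + 29.803)² + (y + 29.779)² = 70.6182655413²
eq3: (x + 31.956)² + (y + 42.763)² = 72.5723878231²
eq2−eq1, eq2−eq3 (x²,y² cancel):
  102.968·x + 36.002·y = 2817.625222
  -4.306·x − 25.968·y = 795.040409
det = 102.968·-25.968 − 36.002·-4.306 = -2518.848412
x = (2817.625222·-25.968 − 36.002·795.040409) / -2518.848412 = 40.411776
y = (102.968·795.040409 − 2817.625222·-4.306) / -2518.848412 = -37.317218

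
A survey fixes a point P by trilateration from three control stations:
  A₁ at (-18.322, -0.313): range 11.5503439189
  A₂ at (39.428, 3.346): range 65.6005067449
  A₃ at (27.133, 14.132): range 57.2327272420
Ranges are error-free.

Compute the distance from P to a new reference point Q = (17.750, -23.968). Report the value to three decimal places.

eq1: (x + 18.322)² + (y + 0.313)² = 11.5503439189²
eq2: (x − 39.428)² + (y − 3.346)² = 65.6005067449²
eq3: (x − 27.133)² + (y − 14.132)² = 57.2327272420²
eq3−eq2, eq3−eq1 (x²,y² cancel):
  24.590·x − 21.572·y = -397.991631
  -90.910·x − 28.890·y = 2542.055163
det = 24.590·-28.890 − -21.572·-90.910 = -2671.515620
x = (-397.991631·-28.890 − -21.572·2542.055163) / -2671.515620 = -24.830546
y = (24.590·2542.055163 − -397.991631·-90.910) / -2671.515620 = -9.854974
|P − Q| = √((-24.830546 − 17.750)² + (-9.854974 − -23.968)²) = 44.858449

44.858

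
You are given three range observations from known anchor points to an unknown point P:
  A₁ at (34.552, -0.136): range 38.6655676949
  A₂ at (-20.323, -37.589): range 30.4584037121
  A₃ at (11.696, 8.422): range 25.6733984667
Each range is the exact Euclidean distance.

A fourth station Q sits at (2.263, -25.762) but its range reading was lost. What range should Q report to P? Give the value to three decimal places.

12.950

eq1: (x − 34.552)² + (y + 0.136)² = 38.6655676949²
eq2: (x + 20.323)² + (y + 37.589)² = 30.4584037121²
eq3: (x − 11.696)² + (y − 8.422)² = 25.6733984667²
eq2−eq3, eq2−eq1 (x²,y² cancel):
  64.038·x + 92.022·y = -1349.639782
  109.750·x + 74.906·y = -1199.409818
det = 64.038·74.906 − 92.022·109.750 = -5302.584072
x = (-1349.639782·74.906 − 92.022·-1199.409818) / -5302.584072 = -1.749331
y = (64.038·-1199.409818 − -1349.639782·109.750) / -5302.584072 = -13.449133
|P − Q| = √((-1.749331 − 2.263)² + (-13.449133 − -25.762)²) = 12.950115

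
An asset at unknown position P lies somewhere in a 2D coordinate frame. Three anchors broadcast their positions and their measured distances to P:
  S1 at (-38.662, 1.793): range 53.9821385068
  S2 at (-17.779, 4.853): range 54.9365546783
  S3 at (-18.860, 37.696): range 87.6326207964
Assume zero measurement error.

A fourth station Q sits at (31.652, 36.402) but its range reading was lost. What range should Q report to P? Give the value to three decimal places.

eq1: (x + 38.662)² + (y − 1.793)² = 53.9821385068²
eq2: (x + 17.779)² + (y − 4.853)² = 54.9365546783²
eq3: (x + 18.860)² + (y − 37.696)² = 87.6326207964²
eq3−eq1, eq3−eq2 (x²,y² cancel):
  -39.604·x − 71.806·y = 4486.682027
  2.162·x − 65.686·y = 3224.407622
det = -39.604·-65.686 − -71.806·2.162 = 2756.672916
x = (4486.682027·-65.686 − -71.806·3224.407622) / 2756.672916 = -22.919071
y = (-39.604·3224.407622 − 4486.682027·2.162) / 2756.672916 = -49.842564
|P − Q| = √((-22.919071 − 31.652)² + (-49.842564 − 36.402)²) = 102.059427

102.059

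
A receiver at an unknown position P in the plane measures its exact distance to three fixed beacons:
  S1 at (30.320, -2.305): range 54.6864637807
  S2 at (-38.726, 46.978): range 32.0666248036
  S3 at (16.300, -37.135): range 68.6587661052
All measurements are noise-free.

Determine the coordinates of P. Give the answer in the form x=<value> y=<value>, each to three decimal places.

x=-18.702 y=21.932

eq1: (x − 30.320)² + (y + 2.305)² = 54.6864637807²
eq2: (x + 38.726)² + (y − 46.978)² = 32.0666248036²
eq3: (x − 16.300)² + (y + 37.135)² = 68.6587661052²
eq3−eq1, eq3−eq2 (x²,y² cancel):
  28.040·x + 69.660·y = 1003.334042
  -110.052·x + 168.226·y = 5747.695072
det = 28.040·168.226 − 69.660·-110.052 = 12383.279360
x = (1003.334042·168.226 − 69.660·5747.695072) / 12383.279360 = -18.702442
y = (28.040·5747.695072 − 1003.334042·-110.052) / 12383.279360 = 21.931532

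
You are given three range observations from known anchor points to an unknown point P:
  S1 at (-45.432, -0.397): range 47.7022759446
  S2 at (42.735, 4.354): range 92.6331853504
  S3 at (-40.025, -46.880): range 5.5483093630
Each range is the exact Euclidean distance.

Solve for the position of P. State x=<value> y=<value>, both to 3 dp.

eq1: (x + 45.432)² + (y + 0.397)² = 47.7022759446²
eq2: (x − 42.735)² + (y − 4.354)² = 92.6331853504²
eq3: (x + 40.025)² + (y + 46.880)² = 5.5483093630²
eq2−eq1, eq2−eq3 (x²,y² cancel):
  -176.334·x − 9.502·y = 6524.386590
  -165.520·x − 102.468·y = 10504.620775
det = -176.334·-102.468 − -9.502·-165.520 = 16495.821272
x = (6524.386590·-102.468 − -9.502·10504.620775) / 16495.821272 = -34.476970
y = (-176.334·10504.620775 − 6524.386590·-165.520) / 16495.821272 = -46.824303

x=-34.477 y=-46.824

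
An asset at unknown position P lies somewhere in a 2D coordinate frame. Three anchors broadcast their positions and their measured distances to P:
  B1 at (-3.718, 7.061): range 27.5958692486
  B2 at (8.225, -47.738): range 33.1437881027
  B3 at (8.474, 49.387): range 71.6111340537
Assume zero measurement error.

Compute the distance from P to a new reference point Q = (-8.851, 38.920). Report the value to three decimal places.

58.800

eq1: (x + 3.718)² + (y − 7.061)² = 27.5958692486²
eq2: (x − 8.225)² + (y + 47.738)² = 33.1437881027²
eq3: (x − 8.474)² + (y − 49.387)² = 71.6111340537²
eq2−eq3, eq2−eq1 (x²,y² cancel):
  0.498·x + 194.250·y = -3865.326655
  -23.886·x + 109.598·y = -1945.907334
det = 0.498·109.598 − 194.250·-23.886 = 4694.435304
x = (-3865.326655·109.598 − 194.250·-1945.907334) / 4694.435304 = -9.722058
y = (0.498·-1945.907334 − -3865.326655·-23.886) / 4694.435304 = -19.873797
|P − Q| = √((-9.722058 − -8.851)² + (-19.873797 − 38.920)²) = 58.800249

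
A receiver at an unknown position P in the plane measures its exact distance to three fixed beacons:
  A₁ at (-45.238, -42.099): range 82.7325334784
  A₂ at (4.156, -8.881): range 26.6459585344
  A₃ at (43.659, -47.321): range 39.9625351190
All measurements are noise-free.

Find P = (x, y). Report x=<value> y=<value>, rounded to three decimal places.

eq1: (x + 45.238)² + (y + 42.099)² = 82.7325334784²
eq2: (x − 4.156)² + (y + 8.881)² = 26.6459585344²
eq3: (x − 43.659)² + (y + 47.321)² = 39.9625351190²
eq3−eq2, eq3−eq1 (x²,y² cancel):
  -79.006·x + 76.880·y = -3162.243718
  -177.794·x + 10.444·y = -5574.250760
det = -79.006·10.444 − 76.880·-177.794 = 12843.664056
x = (-3162.243718·10.444 − 76.880·-5574.250760) / 12843.664056 = 30.795100
y = (-79.006·-5574.250760 − -3162.243718·-177.794) / 12843.664056 = -9.485510

x=30.795 y=-9.486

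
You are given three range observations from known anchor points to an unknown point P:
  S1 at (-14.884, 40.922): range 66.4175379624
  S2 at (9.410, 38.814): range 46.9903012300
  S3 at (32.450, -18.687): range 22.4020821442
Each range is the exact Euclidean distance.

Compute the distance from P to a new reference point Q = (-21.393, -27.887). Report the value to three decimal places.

67.995

eq1: (x + 14.884)² + (y − 40.922)² = 66.4175379624²
eq2: (x − 9.410)² + (y − 38.814)² = 46.9903012300²
eq3: (x − 32.450)² + (y + 18.687)² = 22.4020821442²
eq2−eq3, eq2−eq1 (x²,y² cancel):
  46.080·x − 115.002·y = 1513.366898
  -48.588·x + 4.216·y = -1902.132095
det = 46.080·4.216 − -115.002·-48.588 = -5393.443896
x = (1513.366898·4.216 − -115.002·-1902.132095) / -5393.443896 = 39.375331
y = (46.080·-1902.132095 − 1513.366898·-48.588) / -5393.443896 = 2.617766
|P − Q| = √((39.375331 − -21.393)² + (2.617766 − -27.887)²) = 67.995080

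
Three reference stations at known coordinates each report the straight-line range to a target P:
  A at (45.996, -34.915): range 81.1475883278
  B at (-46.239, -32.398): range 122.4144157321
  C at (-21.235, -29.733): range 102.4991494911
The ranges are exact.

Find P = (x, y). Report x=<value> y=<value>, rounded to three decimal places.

eq1: (x − 45.996)² + (y + 34.915)² = 81.1475883278²
eq2: (x + 46.239)² + (y + 32.398)² = 122.4144157321²
eq3: (x + 21.235)² + (y + 29.733)² = 102.4991494911²
eq2−eq3, eq2−eq1 (x²,y² cancel):
  50.008·x + 5.330·y = 2626.514522
  184.470·x − 5.034·y = 8547.371804
det = 50.008·-5.034 − 5.330·184.470 = -1234.965372
x = (2626.514522·-5.034 − 5.330·8547.371804) / -1234.965372 = 47.595963
y = (50.008·8547.371804 − 2626.514522·184.470) / -1234.965372 = 46.216814

x=47.596 y=46.217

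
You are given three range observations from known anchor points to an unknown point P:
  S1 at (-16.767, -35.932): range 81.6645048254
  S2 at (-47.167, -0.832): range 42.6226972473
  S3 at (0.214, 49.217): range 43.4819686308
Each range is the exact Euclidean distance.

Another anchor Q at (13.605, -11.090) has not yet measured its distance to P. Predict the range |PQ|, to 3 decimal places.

76.992

eq1: (x + 16.767)² + (y + 35.932)² = 81.6645048254²
eq2: (x + 47.167)² + (y + 0.832)² = 42.6226972473²
eq3: (x − 0.214)² + (y − 49.217)² = 43.4819686308²
eq3−eq1, eq3−eq2 (x²,y² cancel):
  -33.962·x − 170.298·y = -5628.527724
  -94.762·x − 100.098·y = -122.953497
det = -33.962·-100.098 − -170.298·-94.762 = -12738.250800
x = (-5628.527724·-100.098 − -170.298·-122.953497) / -12738.250800 = -42.585567
y = (-33.962·-122.953497 − -5628.527724·-94.762) / -12738.250800 = 41.543757
|P − Q| = √((-42.585567 − 13.605)² + (41.543757 − -11.090)²) = 76.991507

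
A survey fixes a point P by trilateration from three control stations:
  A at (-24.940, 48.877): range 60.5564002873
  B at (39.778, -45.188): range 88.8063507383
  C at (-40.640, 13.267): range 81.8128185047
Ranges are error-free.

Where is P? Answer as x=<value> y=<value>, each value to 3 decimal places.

x=35.378 y=43.509

eq1: (x + 24.940)² + (y − 48.877)² = 60.5564002873²
eq2: (x − 39.778)² + (y + 45.188)² = 88.8063507383²
eq3: (x + 40.640)² + (y − 13.267)² = 81.8128185047²
eq1−eq2, eq1−eq3 (x²,y² cancel):
  129.436·x − 188.130·y = -3606.210417
  -31.400·x − 71.220·y = -4209.601496
det = 129.436·-71.220 − -188.130·-31.400 = -15125.713920
x = (-3606.210417·-71.220 − -188.130·-4209.601496) / -15125.713920 = 35.378034
y = (129.436·-4209.601496 − -3606.210417·-31.400) / -15125.713920 = 43.509284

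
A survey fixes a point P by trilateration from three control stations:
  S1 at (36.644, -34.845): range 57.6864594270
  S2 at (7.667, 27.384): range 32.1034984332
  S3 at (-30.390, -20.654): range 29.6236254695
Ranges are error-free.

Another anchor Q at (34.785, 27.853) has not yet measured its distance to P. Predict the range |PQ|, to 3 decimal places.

52.053

eq1: (x − 36.644)² + (y + 34.845)² = 57.6864594270²
eq2: (x − 7.667)² + (y − 27.384)² = 32.1034984332²
eq3: (x + 30.390)² + (y + 20.654)² = 29.6236254695²
eq3−eq2, eq3−eq1 (x²,y² cancel):
  76.114·x + 96.076·y = -694.548897
  134.068·x − 28.382·y = -1243.351470
det = 76.114·-28.382 − 96.076·134.068 = -15040.984716
x = (-694.548897·-28.382 − 96.076·-1243.351470) / -15040.984716 = -9.252647
y = (76.114·-1243.351470 − -694.548897·134.068) / -15040.984716 = 0.101035
|P − Q| = √((-9.252647 − 34.785)² + (0.101035 − 27.853)²) = 52.052722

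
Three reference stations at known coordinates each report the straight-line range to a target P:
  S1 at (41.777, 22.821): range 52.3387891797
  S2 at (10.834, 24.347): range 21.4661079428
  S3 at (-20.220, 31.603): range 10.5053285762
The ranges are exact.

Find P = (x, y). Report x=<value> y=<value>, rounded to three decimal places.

eq1: (x − 41.777)² + (y − 22.821)² = 52.3387891797²
eq2: (x − 10.834)² + (y − 24.347)² = 21.4661079428²
eq3: (x + 20.220)² + (y − 31.603)² = 10.5053285762²
eq1−eq2, eq1−eq3 (x²,y² cancel):
  -61.886·x + 3.052·y = 722.591258
  -123.994·x + 17.564·y = 1770.469163
det = -61.886·17.564 − 3.052·-123.994 = -708.536016
x = (722.591258·17.564 − 3.052·1770.469163) / -708.536016 = -10.286169
y = (-61.886·1770.469163 − 722.591258·-123.994) / -708.536016 = 28.185263

x=-10.286 y=28.185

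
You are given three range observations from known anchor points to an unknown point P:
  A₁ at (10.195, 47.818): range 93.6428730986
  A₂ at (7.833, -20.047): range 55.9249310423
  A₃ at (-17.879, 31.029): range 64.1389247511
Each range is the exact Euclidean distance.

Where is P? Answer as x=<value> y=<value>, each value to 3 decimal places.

eq1: (x − 10.195)² + (y − 47.818)² = 93.6428730986²
eq2: (x − 7.833)² + (y + 20.047)² = 55.9249310423²
eq3: (x + 17.879)² + (y − 31.029)² = 64.1389247511²
eq2−eq3, eq2−eq1 (x²,y² cancel):
  -51.424·x + 102.152·y = -166.984372
  4.724·x + 135.730·y = -3714.128719
det = -51.424·135.730 − 102.152·4.724 = -7462.345568
x = (-166.984372·135.730 − 102.152·-3714.128719) / -7462.345568 = -47.805463
y = (-51.424·-3714.128719 − -166.984372·4.724) / -7462.345568 = -25.700256

x=-47.805 y=-25.700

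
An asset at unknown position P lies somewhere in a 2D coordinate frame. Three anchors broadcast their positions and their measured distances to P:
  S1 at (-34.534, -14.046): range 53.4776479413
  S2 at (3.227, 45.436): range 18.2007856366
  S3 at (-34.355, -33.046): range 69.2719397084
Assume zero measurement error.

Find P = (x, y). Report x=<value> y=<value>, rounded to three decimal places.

x=-1.219 y=27.787

eq1: (x + 34.534)² + (y + 14.046)² = 53.4776479413²
eq2: (x − 3.227)² + (y − 45.436)² = 18.2007856366²
eq3: (x + 34.355)² + (y + 33.046)² = 69.2719397084²
eq2−eq3, eq2−eq1 (x²,y² cancel):
  -75.164·x − 156.964·y = -4269.872517
  -75.522·x − 118.964·y = -3213.546585
det = -75.164·-118.964 − -156.964·-75.522 = -2912.425112
x = (-4269.872517·-118.964 − -156.964·-3213.546585) / -2912.425112 = -1.218911
y = (-75.164·-3213.546585 − -4269.872517·-75.522) / -2912.425112 = 27.786567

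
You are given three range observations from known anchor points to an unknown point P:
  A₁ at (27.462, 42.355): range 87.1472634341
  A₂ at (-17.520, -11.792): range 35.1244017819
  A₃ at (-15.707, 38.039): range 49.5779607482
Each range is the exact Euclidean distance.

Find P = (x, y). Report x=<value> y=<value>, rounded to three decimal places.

x=-49.803 y=2.047

eq1: (x − 27.462)² + (y − 42.355)² = 87.1472634341²
eq2: (x + 17.520)² + (y + 11.792)² = 35.1244017819²
eq3: (x + 15.707)² + (y − 38.039)² = 49.5779607482²
eq3−eq1, eq3−eq2 (x²,y² cancel):
  86.338·x + 8.632·y = -4282.239233
  -3.626·x − 99.662·y = -23.423115
det = 86.338·-99.662 − 8.632·-3.626 = -8573.318124
x = (-4282.239233·-99.662 − 8.632·-23.423115) / -8573.318124 = -49.803204
y = (86.338·-23.423115 − -4282.239233·-3.626) / -8573.318124 = 2.047014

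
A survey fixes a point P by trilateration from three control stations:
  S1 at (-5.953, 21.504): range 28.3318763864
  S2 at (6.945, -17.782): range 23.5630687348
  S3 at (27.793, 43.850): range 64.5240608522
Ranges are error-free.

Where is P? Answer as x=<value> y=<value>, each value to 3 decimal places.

eq1: (x + 5.953)² + (y − 21.504)² = 28.3318763864²
eq2: (x − 6.945)² + (y + 17.782)² = 23.5630687348²
eq3: (x − 27.793)² + (y − 43.850)² = 64.5240608522²
eq3−eq2, eq3−eq1 (x²,y² cancel):
  -41.696·x − 123.264·y = 1277.295421
  -67.492·x − 44.692·y = 1163.246085
det = -41.696·-44.692 − -123.264·-67.492 = -6455.856256
x = (1277.295421·-44.692 − -123.264·1163.246085) / -6455.856256 = -13.367937
y = (-41.696·1163.246085 − 1277.295421·-67.492) / -6455.856256 = -5.840358

x=-13.368 y=-5.840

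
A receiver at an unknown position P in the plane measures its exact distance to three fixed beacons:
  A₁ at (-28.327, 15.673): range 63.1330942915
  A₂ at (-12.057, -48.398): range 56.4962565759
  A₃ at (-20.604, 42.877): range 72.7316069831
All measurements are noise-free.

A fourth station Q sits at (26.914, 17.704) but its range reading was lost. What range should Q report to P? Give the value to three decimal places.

27.787

eq1: (x + 28.327)² + (y − 15.673)² = 63.1330942915²
eq2: (x + 12.057)² + (y + 48.398)² = 56.4962565759²
eq3: (x + 20.604)² + (y − 42.877)² = 72.7316069831²
eq2−eq3, eq2−eq1 (x²,y² cancel):
  -17.094·x + 182.550·y = -2322.835355
  -32.540·x + 128.142·y = -2233.636383
det = -17.094·128.142 − 182.550·-32.540 = 3749.717652
x = (-2322.835355·128.142 − 182.550·-2233.636383) / 3749.717652 = 29.361558
y = (-17.094·-2233.636383 − -2322.835355·-32.540) / 3749.717652 = -9.974960
|P − Q| = √((29.361558 − 26.914)² + (-9.974960 − 17.704)²) = 27.786964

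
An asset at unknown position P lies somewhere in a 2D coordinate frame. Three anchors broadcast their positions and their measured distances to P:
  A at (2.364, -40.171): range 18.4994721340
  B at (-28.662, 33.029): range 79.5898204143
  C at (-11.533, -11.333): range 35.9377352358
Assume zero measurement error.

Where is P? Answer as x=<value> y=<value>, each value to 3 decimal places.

x=18.484 y=-31.094

eq1: (x − 2.364)² + (y + 40.171)² = 18.4994721340²
eq2: (x + 28.662)² + (y − 33.029)² = 79.5898204143²
eq3: (x + 11.533)² + (y + 11.333)² = 35.9377352358²
eq1−eq3, eq1−eq2 (x²,y² cancel):
  -27.794·x + 57.676·y = -2307.141104
  -62.052·x + 146.400·y = -5699.181696
det = -27.794·146.400 − 57.676·-62.052 = -490.130448
x = (-2307.141104·146.400 − 57.676·-5699.181696) / -490.130448 = 18.483761
y = (-27.794·-5699.181696 − -2307.141104·-62.052) / -490.130448 = -31.094449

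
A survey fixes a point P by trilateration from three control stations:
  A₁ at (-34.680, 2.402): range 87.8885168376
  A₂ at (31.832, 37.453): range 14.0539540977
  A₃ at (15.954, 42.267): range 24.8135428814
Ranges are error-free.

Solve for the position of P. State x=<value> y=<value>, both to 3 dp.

eq1: (x + 34.680)² + (y − 2.402)² = 87.8885168376²
eq2: (x − 31.832)² + (y − 37.453)² = 14.0539540977²
eq3: (x − 15.954)² + (y − 42.267)² = 24.8135428814²
eq1−eq3, eq1−eq2 (x²,y² cancel):
  101.268·x + 79.730·y = 7941.236883
  133.024·x + 70.102·y = 8734.409195
det = 101.268·70.102 − 79.730·133.024 = -3506.914184
x = (7941.236883·70.102 − 79.730·8734.409195) / -3506.914184 = 39.834980
y = (101.268·8734.409195 − 7941.236883·133.024) / -3506.914184 = 49.005746

x=39.835 y=49.006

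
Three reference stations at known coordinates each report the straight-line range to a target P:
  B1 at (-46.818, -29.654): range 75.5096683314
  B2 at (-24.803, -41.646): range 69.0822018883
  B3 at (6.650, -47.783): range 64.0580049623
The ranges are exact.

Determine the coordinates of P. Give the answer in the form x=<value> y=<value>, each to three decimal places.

x=13.388 y=15.920

eq1: (x + 46.818)² + (y + 29.654)² = 75.5096683314²
eq2: (x + 24.803)² + (y + 41.646)² = 69.0822018883²
eq3: (x − 6.650)² + (y + 47.783)² = 64.0580049623²
eq3−eq2, eq3−eq1 (x²,y² cancel):
  -62.906·x + 12.274·y = -646.782082
  -106.936·x + 36.258·y = -854.434761
det = -62.906·36.258 − 12.274·-106.936 = -968.313284
x = (-646.782082·36.258 − 12.274·-854.434761) / -968.313284 = 13.387911
y = (-62.906·-854.434761 − -646.782082·-106.936) / -968.313284 = 15.919657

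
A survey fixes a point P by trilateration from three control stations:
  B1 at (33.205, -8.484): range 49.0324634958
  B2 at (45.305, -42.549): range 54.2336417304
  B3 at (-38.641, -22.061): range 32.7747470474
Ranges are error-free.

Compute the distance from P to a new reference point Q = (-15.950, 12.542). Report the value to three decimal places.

eq1: (x − 33.205)² + (y + 8.484)² = 49.0324634958²
eq2: (x − 45.305)² + (y + 42.549)² = 54.2336417304²
eq3: (x + 38.641)² + (y + 22.061)² = 32.7747470474²
eq3−eq1, eq3−eq2 (x²,y² cancel):
  143.692·x + 27.154·y = -2135.262753
  167.892·x − 40.976·y = 16.041973
det = 143.692·-40.976 − 27.154·167.892 = -10446.862760
x = (-2135.262753·-40.976 − 27.154·16.041973) / -10446.862760 = -8.333499
y = (143.692·16.041973 − -2135.262753·167.892) / -10446.862760 = -34.536554
|P − Q| = √((-8.333499 − -15.950)² + (-34.536554 − 12.542)²) = 47.690684

47.691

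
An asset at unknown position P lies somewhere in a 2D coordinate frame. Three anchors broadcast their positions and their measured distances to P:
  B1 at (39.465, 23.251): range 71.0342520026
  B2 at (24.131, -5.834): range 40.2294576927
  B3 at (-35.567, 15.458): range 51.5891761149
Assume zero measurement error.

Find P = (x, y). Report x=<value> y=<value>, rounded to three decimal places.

eq1: (x − 39.465)² + (y − 23.251)² = 71.0342520026²
eq2: (x − 24.131)² + (y + 5.834)² = 40.2294576927²
eq3: (x + 35.567)² + (y − 15.458)² = 51.5891761149²
eq1−eq3, eq1−eq2 (x²,y² cancel):
  -150.064·x − 15.586·y = 1790.287892
  -30.668·x − 58.170·y = 1945.701182
det = -150.064·-58.170 − -15.586·-30.668 = 8251.231432
x = (1790.287892·-58.170 − -15.586·1945.701182) / 8251.231432 = -8.945980
y = (-150.064·1945.701182 − 1790.287892·-30.668) / 8251.231432 = -28.732094

x=-8.946 y=-28.732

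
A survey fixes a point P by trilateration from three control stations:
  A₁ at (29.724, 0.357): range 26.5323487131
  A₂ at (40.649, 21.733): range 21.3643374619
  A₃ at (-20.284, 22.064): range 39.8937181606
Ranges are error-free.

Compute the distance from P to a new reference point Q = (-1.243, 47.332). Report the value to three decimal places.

30.601

eq1: (x − 29.724)² + (y − 0.357)² = 26.5323487131²
eq2: (x − 40.649)² + (y − 21.733)² = 21.3643374619²
eq3: (x + 20.284)² + (y − 22.064)² = 39.8937181606²
eq1−eq3, eq1−eq2 (x²,y² cancel):
  -100.016·x + 43.414·y = -872.926093
  21.850·x + 42.752·y = 1488.551478
det = -100.016·42.752 − 43.414·21.850 = -5224.479932
x = (-872.926093·42.752 − 43.414·1488.551478) / -5224.479932 = 19.512624
y = (-100.016·1488.551478 − -872.926093·21.850) / -5224.479932 = 24.845637
|P − Q| = √((19.512624 − -1.243)² + (24.845637 − 47.332)²) = 30.601184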